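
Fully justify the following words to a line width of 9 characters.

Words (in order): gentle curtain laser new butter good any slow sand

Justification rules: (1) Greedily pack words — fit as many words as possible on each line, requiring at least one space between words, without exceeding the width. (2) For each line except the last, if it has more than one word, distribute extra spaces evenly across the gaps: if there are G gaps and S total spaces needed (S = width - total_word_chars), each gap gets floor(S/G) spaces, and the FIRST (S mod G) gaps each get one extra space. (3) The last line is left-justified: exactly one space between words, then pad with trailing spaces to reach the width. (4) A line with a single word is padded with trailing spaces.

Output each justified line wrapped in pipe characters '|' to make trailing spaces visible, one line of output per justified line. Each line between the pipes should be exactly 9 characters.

Answer: |gentle   |
|curtain  |
|laser new|
|butter   |
|good  any|
|slow sand|

Derivation:
Line 1: ['gentle'] (min_width=6, slack=3)
Line 2: ['curtain'] (min_width=7, slack=2)
Line 3: ['laser', 'new'] (min_width=9, slack=0)
Line 4: ['butter'] (min_width=6, slack=3)
Line 5: ['good', 'any'] (min_width=8, slack=1)
Line 6: ['slow', 'sand'] (min_width=9, slack=0)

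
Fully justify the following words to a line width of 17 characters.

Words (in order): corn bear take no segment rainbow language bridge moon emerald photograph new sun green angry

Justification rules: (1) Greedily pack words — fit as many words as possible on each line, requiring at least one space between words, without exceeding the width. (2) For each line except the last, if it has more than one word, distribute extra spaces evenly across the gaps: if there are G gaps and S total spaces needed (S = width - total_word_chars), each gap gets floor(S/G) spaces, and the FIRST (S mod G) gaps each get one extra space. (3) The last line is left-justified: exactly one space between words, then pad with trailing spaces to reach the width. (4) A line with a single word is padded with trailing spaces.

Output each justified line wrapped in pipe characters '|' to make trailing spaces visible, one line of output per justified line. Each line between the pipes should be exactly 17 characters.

Answer: |corn bear take no|
|segment   rainbow|
|language   bridge|
|moon      emerald|
|photograph    new|
|sun green angry  |

Derivation:
Line 1: ['corn', 'bear', 'take', 'no'] (min_width=17, slack=0)
Line 2: ['segment', 'rainbow'] (min_width=15, slack=2)
Line 3: ['language', 'bridge'] (min_width=15, slack=2)
Line 4: ['moon', 'emerald'] (min_width=12, slack=5)
Line 5: ['photograph', 'new'] (min_width=14, slack=3)
Line 6: ['sun', 'green', 'angry'] (min_width=15, slack=2)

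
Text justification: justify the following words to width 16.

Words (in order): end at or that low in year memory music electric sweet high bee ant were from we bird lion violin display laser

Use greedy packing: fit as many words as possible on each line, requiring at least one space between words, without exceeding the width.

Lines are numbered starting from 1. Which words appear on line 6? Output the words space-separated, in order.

Answer: were from we

Derivation:
Line 1: ['end', 'at', 'or', 'that'] (min_width=14, slack=2)
Line 2: ['low', 'in', 'year'] (min_width=11, slack=5)
Line 3: ['memory', 'music'] (min_width=12, slack=4)
Line 4: ['electric', 'sweet'] (min_width=14, slack=2)
Line 5: ['high', 'bee', 'ant'] (min_width=12, slack=4)
Line 6: ['were', 'from', 'we'] (min_width=12, slack=4)
Line 7: ['bird', 'lion', 'violin'] (min_width=16, slack=0)
Line 8: ['display', 'laser'] (min_width=13, slack=3)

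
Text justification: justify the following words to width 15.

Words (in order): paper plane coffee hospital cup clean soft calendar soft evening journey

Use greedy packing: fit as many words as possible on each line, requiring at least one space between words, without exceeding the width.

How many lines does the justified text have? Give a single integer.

Line 1: ['paper', 'plane'] (min_width=11, slack=4)
Line 2: ['coffee', 'hospital'] (min_width=15, slack=0)
Line 3: ['cup', 'clean', 'soft'] (min_width=14, slack=1)
Line 4: ['calendar', 'soft'] (min_width=13, slack=2)
Line 5: ['evening', 'journey'] (min_width=15, slack=0)
Total lines: 5

Answer: 5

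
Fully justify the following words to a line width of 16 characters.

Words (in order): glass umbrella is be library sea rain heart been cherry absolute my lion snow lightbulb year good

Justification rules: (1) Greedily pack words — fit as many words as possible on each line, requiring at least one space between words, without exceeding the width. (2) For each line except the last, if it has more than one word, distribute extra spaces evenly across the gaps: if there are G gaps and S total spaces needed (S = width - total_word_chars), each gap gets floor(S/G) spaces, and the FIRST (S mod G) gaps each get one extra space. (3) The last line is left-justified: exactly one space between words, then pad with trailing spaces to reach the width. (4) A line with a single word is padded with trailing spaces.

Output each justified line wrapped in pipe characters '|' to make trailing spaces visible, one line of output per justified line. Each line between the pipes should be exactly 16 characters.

Answer: |glass   umbrella|
|is   be  library|
|sea  rain  heart|
|been      cherry|
|absolute my lion|
|snow   lightbulb|
|year good       |

Derivation:
Line 1: ['glass', 'umbrella'] (min_width=14, slack=2)
Line 2: ['is', 'be', 'library'] (min_width=13, slack=3)
Line 3: ['sea', 'rain', 'heart'] (min_width=14, slack=2)
Line 4: ['been', 'cherry'] (min_width=11, slack=5)
Line 5: ['absolute', 'my', 'lion'] (min_width=16, slack=0)
Line 6: ['snow', 'lightbulb'] (min_width=14, slack=2)
Line 7: ['year', 'good'] (min_width=9, slack=7)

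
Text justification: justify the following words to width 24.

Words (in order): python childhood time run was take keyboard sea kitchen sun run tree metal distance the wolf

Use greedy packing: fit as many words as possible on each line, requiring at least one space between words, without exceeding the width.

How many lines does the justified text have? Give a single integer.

Answer: 4

Derivation:
Line 1: ['python', 'childhood', 'time'] (min_width=21, slack=3)
Line 2: ['run', 'was', 'take', 'keyboard'] (min_width=21, slack=3)
Line 3: ['sea', 'kitchen', 'sun', 'run', 'tree'] (min_width=24, slack=0)
Line 4: ['metal', 'distance', 'the', 'wolf'] (min_width=23, slack=1)
Total lines: 4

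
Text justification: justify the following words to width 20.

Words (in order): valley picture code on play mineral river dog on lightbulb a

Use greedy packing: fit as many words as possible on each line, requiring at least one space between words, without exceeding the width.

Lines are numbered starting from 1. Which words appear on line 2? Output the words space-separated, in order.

Answer: on play mineral

Derivation:
Line 1: ['valley', 'picture', 'code'] (min_width=19, slack=1)
Line 2: ['on', 'play', 'mineral'] (min_width=15, slack=5)
Line 3: ['river', 'dog', 'on'] (min_width=12, slack=8)
Line 4: ['lightbulb', 'a'] (min_width=11, slack=9)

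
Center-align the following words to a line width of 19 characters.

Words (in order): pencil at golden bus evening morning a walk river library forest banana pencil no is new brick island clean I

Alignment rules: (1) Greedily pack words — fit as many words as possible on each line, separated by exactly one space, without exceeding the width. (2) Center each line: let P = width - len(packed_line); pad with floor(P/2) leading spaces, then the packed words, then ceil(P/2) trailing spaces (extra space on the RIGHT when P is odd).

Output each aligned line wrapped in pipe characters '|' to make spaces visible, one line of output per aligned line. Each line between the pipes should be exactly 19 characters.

Answer: | pencil at golden  |
|bus evening morning|
|   a walk river    |
|  library forest   |
|banana pencil no is|
| new brick island  |
|      clean I      |

Derivation:
Line 1: ['pencil', 'at', 'golden'] (min_width=16, slack=3)
Line 2: ['bus', 'evening', 'morning'] (min_width=19, slack=0)
Line 3: ['a', 'walk', 'river'] (min_width=12, slack=7)
Line 4: ['library', 'forest'] (min_width=14, slack=5)
Line 5: ['banana', 'pencil', 'no', 'is'] (min_width=19, slack=0)
Line 6: ['new', 'brick', 'island'] (min_width=16, slack=3)
Line 7: ['clean', 'I'] (min_width=7, slack=12)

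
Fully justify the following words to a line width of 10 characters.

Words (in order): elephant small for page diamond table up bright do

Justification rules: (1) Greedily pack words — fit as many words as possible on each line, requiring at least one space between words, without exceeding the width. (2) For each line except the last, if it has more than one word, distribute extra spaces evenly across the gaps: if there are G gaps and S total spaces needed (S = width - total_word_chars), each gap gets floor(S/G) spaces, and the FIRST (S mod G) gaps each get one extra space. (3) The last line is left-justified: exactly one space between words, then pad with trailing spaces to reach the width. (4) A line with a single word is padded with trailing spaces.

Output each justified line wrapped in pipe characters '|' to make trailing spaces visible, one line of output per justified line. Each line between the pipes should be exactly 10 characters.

Answer: |elephant  |
|small  for|
|page      |
|diamond   |
|table   up|
|bright do |

Derivation:
Line 1: ['elephant'] (min_width=8, slack=2)
Line 2: ['small', 'for'] (min_width=9, slack=1)
Line 3: ['page'] (min_width=4, slack=6)
Line 4: ['diamond'] (min_width=7, slack=3)
Line 5: ['table', 'up'] (min_width=8, slack=2)
Line 6: ['bright', 'do'] (min_width=9, slack=1)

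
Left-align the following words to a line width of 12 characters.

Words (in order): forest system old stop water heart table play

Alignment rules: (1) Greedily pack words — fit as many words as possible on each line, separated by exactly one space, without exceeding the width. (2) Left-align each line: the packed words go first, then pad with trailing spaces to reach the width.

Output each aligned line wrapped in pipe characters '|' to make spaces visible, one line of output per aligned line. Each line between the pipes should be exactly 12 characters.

Line 1: ['forest'] (min_width=6, slack=6)
Line 2: ['system', 'old'] (min_width=10, slack=2)
Line 3: ['stop', 'water'] (min_width=10, slack=2)
Line 4: ['heart', 'table'] (min_width=11, slack=1)
Line 5: ['play'] (min_width=4, slack=8)

Answer: |forest      |
|system old  |
|stop water  |
|heart table |
|play        |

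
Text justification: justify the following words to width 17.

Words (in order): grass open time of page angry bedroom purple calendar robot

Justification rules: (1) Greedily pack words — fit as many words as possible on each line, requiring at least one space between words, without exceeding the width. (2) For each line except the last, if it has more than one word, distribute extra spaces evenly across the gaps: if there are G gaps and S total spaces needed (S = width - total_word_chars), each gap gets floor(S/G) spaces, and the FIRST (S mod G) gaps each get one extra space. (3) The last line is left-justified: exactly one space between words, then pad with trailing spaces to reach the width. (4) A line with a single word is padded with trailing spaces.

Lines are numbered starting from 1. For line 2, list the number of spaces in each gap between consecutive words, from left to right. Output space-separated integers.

Line 1: ['grass', 'open', 'time'] (min_width=15, slack=2)
Line 2: ['of', 'page', 'angry'] (min_width=13, slack=4)
Line 3: ['bedroom', 'purple'] (min_width=14, slack=3)
Line 4: ['calendar', 'robot'] (min_width=14, slack=3)

Answer: 3 3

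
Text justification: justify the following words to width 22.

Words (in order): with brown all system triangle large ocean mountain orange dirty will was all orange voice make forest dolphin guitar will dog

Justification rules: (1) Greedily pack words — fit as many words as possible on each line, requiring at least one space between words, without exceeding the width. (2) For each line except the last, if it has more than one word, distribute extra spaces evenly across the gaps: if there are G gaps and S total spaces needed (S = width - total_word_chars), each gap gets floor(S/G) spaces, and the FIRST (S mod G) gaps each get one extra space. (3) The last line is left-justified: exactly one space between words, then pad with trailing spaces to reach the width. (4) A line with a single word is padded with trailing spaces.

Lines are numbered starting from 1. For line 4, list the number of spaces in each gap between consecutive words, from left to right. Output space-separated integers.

Line 1: ['with', 'brown', 'all', 'system'] (min_width=21, slack=1)
Line 2: ['triangle', 'large', 'ocean'] (min_width=20, slack=2)
Line 3: ['mountain', 'orange', 'dirty'] (min_width=21, slack=1)
Line 4: ['will', 'was', 'all', 'orange'] (min_width=19, slack=3)
Line 5: ['voice', 'make', 'forest'] (min_width=17, slack=5)
Line 6: ['dolphin', 'guitar', 'will'] (min_width=19, slack=3)
Line 7: ['dog'] (min_width=3, slack=19)

Answer: 2 2 2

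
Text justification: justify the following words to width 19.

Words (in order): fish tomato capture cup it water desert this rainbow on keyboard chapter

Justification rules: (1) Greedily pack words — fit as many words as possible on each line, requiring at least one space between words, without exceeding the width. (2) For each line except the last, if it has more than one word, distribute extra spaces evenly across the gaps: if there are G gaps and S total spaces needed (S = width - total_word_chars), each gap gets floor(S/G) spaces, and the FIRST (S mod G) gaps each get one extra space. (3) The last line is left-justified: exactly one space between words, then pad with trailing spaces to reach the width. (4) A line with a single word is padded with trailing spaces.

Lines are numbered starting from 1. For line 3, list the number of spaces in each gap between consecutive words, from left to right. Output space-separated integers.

Answer: 3 3

Derivation:
Line 1: ['fish', 'tomato', 'capture'] (min_width=19, slack=0)
Line 2: ['cup', 'it', 'water', 'desert'] (min_width=19, slack=0)
Line 3: ['this', 'rainbow', 'on'] (min_width=15, slack=4)
Line 4: ['keyboard', 'chapter'] (min_width=16, slack=3)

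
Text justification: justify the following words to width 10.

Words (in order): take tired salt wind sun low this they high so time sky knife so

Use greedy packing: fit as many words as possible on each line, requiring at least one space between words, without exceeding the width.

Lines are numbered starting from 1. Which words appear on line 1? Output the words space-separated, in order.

Answer: take tired

Derivation:
Line 1: ['take', 'tired'] (min_width=10, slack=0)
Line 2: ['salt', 'wind'] (min_width=9, slack=1)
Line 3: ['sun', 'low'] (min_width=7, slack=3)
Line 4: ['this', 'they'] (min_width=9, slack=1)
Line 5: ['high', 'so'] (min_width=7, slack=3)
Line 6: ['time', 'sky'] (min_width=8, slack=2)
Line 7: ['knife', 'so'] (min_width=8, slack=2)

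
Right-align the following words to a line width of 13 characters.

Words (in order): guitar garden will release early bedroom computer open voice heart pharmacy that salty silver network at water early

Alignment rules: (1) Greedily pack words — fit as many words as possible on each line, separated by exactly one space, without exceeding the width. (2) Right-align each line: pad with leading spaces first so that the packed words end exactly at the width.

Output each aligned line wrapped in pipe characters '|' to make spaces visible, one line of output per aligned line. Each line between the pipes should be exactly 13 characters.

Line 1: ['guitar', 'garden'] (min_width=13, slack=0)
Line 2: ['will', 'release'] (min_width=12, slack=1)
Line 3: ['early', 'bedroom'] (min_width=13, slack=0)
Line 4: ['computer', 'open'] (min_width=13, slack=0)
Line 5: ['voice', 'heart'] (min_width=11, slack=2)
Line 6: ['pharmacy', 'that'] (min_width=13, slack=0)
Line 7: ['salty', 'silver'] (min_width=12, slack=1)
Line 8: ['network', 'at'] (min_width=10, slack=3)
Line 9: ['water', 'early'] (min_width=11, slack=2)

Answer: |guitar garden|
| will release|
|early bedroom|
|computer open|
|  voice heart|
|pharmacy that|
| salty silver|
|   network at|
|  water early|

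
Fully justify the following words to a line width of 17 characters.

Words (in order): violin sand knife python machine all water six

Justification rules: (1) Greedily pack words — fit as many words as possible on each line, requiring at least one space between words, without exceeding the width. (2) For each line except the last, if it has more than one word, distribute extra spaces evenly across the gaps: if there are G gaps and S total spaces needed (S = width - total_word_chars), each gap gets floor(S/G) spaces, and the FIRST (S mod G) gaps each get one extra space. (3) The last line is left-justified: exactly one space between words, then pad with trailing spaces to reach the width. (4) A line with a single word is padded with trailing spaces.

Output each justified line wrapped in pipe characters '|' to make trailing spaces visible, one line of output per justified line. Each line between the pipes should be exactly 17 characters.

Answer: |violin sand knife|
|python    machine|
|all water six    |

Derivation:
Line 1: ['violin', 'sand', 'knife'] (min_width=17, slack=0)
Line 2: ['python', 'machine'] (min_width=14, slack=3)
Line 3: ['all', 'water', 'six'] (min_width=13, slack=4)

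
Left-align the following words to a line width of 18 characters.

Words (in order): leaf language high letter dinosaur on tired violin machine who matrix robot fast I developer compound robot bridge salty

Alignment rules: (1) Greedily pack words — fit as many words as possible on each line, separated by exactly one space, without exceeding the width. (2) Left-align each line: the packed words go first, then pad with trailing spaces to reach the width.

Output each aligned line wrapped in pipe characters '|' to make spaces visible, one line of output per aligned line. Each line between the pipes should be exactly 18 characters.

Answer: |leaf language high|
|letter dinosaur on|
|tired violin      |
|machine who matrix|
|robot fast I      |
|developer compound|
|robot bridge salty|

Derivation:
Line 1: ['leaf', 'language', 'high'] (min_width=18, slack=0)
Line 2: ['letter', 'dinosaur', 'on'] (min_width=18, slack=0)
Line 3: ['tired', 'violin'] (min_width=12, slack=6)
Line 4: ['machine', 'who', 'matrix'] (min_width=18, slack=0)
Line 5: ['robot', 'fast', 'I'] (min_width=12, slack=6)
Line 6: ['developer', 'compound'] (min_width=18, slack=0)
Line 7: ['robot', 'bridge', 'salty'] (min_width=18, slack=0)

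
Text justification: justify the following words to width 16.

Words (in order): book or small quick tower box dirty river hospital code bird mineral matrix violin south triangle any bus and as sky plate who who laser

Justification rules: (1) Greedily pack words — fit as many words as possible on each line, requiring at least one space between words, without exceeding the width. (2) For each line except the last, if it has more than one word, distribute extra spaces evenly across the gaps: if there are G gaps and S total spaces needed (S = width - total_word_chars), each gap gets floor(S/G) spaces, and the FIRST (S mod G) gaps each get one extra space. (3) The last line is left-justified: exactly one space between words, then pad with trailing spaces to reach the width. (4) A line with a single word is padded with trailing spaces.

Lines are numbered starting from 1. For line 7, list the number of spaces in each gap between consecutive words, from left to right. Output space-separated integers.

Answer: 3

Derivation:
Line 1: ['book', 'or', 'small'] (min_width=13, slack=3)
Line 2: ['quick', 'tower', 'box'] (min_width=15, slack=1)
Line 3: ['dirty', 'river'] (min_width=11, slack=5)
Line 4: ['hospital', 'code'] (min_width=13, slack=3)
Line 5: ['bird', 'mineral'] (min_width=12, slack=4)
Line 6: ['matrix', 'violin'] (min_width=13, slack=3)
Line 7: ['south', 'triangle'] (min_width=14, slack=2)
Line 8: ['any', 'bus', 'and', 'as'] (min_width=14, slack=2)
Line 9: ['sky', 'plate', 'who'] (min_width=13, slack=3)
Line 10: ['who', 'laser'] (min_width=9, slack=7)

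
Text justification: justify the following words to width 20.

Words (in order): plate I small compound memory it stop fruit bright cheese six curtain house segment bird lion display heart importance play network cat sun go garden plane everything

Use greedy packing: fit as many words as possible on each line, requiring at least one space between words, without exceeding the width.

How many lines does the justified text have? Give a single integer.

Line 1: ['plate', 'I', 'small'] (min_width=13, slack=7)
Line 2: ['compound', 'memory', 'it'] (min_width=18, slack=2)
Line 3: ['stop', 'fruit', 'bright'] (min_width=17, slack=3)
Line 4: ['cheese', 'six', 'curtain'] (min_width=18, slack=2)
Line 5: ['house', 'segment', 'bird'] (min_width=18, slack=2)
Line 6: ['lion', 'display', 'heart'] (min_width=18, slack=2)
Line 7: ['importance', 'play'] (min_width=15, slack=5)
Line 8: ['network', 'cat', 'sun', 'go'] (min_width=18, slack=2)
Line 9: ['garden', 'plane'] (min_width=12, slack=8)
Line 10: ['everything'] (min_width=10, slack=10)
Total lines: 10

Answer: 10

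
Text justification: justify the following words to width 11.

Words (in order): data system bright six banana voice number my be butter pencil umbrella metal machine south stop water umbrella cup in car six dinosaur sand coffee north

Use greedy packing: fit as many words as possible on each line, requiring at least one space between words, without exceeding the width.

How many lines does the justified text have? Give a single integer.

Line 1: ['data', 'system'] (min_width=11, slack=0)
Line 2: ['bright', 'six'] (min_width=10, slack=1)
Line 3: ['banana'] (min_width=6, slack=5)
Line 4: ['voice'] (min_width=5, slack=6)
Line 5: ['number', 'my'] (min_width=9, slack=2)
Line 6: ['be', 'butter'] (min_width=9, slack=2)
Line 7: ['pencil'] (min_width=6, slack=5)
Line 8: ['umbrella'] (min_width=8, slack=3)
Line 9: ['metal'] (min_width=5, slack=6)
Line 10: ['machine'] (min_width=7, slack=4)
Line 11: ['south', 'stop'] (min_width=10, slack=1)
Line 12: ['water'] (min_width=5, slack=6)
Line 13: ['umbrella'] (min_width=8, slack=3)
Line 14: ['cup', 'in', 'car'] (min_width=10, slack=1)
Line 15: ['six'] (min_width=3, slack=8)
Line 16: ['dinosaur'] (min_width=8, slack=3)
Line 17: ['sand', 'coffee'] (min_width=11, slack=0)
Line 18: ['north'] (min_width=5, slack=6)
Total lines: 18

Answer: 18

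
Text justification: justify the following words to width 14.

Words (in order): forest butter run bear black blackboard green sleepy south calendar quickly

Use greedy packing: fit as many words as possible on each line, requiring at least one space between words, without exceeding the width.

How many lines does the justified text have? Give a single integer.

Line 1: ['forest', 'butter'] (min_width=13, slack=1)
Line 2: ['run', 'bear', 'black'] (min_width=14, slack=0)
Line 3: ['blackboard'] (min_width=10, slack=4)
Line 4: ['green', 'sleepy'] (min_width=12, slack=2)
Line 5: ['south', 'calendar'] (min_width=14, slack=0)
Line 6: ['quickly'] (min_width=7, slack=7)
Total lines: 6

Answer: 6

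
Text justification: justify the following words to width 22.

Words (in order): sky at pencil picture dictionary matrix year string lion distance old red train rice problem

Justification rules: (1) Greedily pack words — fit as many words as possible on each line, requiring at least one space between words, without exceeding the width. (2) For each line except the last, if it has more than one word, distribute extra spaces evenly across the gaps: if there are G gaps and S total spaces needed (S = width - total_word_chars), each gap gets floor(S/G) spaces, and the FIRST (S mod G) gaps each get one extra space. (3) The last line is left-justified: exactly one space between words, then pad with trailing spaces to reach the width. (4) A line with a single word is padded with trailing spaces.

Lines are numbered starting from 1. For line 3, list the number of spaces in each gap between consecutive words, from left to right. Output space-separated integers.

Answer: 2 2

Derivation:
Line 1: ['sky', 'at', 'pencil', 'picture'] (min_width=21, slack=1)
Line 2: ['dictionary', 'matrix', 'year'] (min_width=22, slack=0)
Line 3: ['string', 'lion', 'distance'] (min_width=20, slack=2)
Line 4: ['old', 'red', 'train', 'rice'] (min_width=18, slack=4)
Line 5: ['problem'] (min_width=7, slack=15)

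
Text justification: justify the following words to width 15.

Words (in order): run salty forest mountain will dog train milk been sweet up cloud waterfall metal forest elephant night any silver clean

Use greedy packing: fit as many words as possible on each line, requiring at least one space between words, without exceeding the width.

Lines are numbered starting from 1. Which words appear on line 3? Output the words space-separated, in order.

Answer: will dog train

Derivation:
Line 1: ['run', 'salty'] (min_width=9, slack=6)
Line 2: ['forest', 'mountain'] (min_width=15, slack=0)
Line 3: ['will', 'dog', 'train'] (min_width=14, slack=1)
Line 4: ['milk', 'been', 'sweet'] (min_width=15, slack=0)
Line 5: ['up', 'cloud'] (min_width=8, slack=7)
Line 6: ['waterfall', 'metal'] (min_width=15, slack=0)
Line 7: ['forest', 'elephant'] (min_width=15, slack=0)
Line 8: ['night', 'any'] (min_width=9, slack=6)
Line 9: ['silver', 'clean'] (min_width=12, slack=3)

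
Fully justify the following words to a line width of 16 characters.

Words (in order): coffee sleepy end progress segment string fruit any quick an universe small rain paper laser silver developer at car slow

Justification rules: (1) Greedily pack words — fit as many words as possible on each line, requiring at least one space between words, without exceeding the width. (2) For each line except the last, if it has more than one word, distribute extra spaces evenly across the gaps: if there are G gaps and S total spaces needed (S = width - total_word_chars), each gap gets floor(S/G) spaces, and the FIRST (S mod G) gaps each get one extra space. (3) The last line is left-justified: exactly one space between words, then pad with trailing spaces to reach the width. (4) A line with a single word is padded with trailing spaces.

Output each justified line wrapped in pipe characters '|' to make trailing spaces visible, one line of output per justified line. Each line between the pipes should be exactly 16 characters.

Answer: |coffee    sleepy|
|end     progress|
|segment   string|
|fruit  any quick|
|an      universe|
|small rain paper|
|laser     silver|
|developer at car|
|slow            |

Derivation:
Line 1: ['coffee', 'sleepy'] (min_width=13, slack=3)
Line 2: ['end', 'progress'] (min_width=12, slack=4)
Line 3: ['segment', 'string'] (min_width=14, slack=2)
Line 4: ['fruit', 'any', 'quick'] (min_width=15, slack=1)
Line 5: ['an', 'universe'] (min_width=11, slack=5)
Line 6: ['small', 'rain', 'paper'] (min_width=16, slack=0)
Line 7: ['laser', 'silver'] (min_width=12, slack=4)
Line 8: ['developer', 'at', 'car'] (min_width=16, slack=0)
Line 9: ['slow'] (min_width=4, slack=12)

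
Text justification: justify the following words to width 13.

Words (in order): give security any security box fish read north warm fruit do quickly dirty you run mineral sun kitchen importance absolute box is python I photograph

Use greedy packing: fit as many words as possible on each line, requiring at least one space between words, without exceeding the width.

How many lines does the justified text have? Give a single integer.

Answer: 13

Derivation:
Line 1: ['give', 'security'] (min_width=13, slack=0)
Line 2: ['any', 'security'] (min_width=12, slack=1)
Line 3: ['box', 'fish', 'read'] (min_width=13, slack=0)
Line 4: ['north', 'warm'] (min_width=10, slack=3)
Line 5: ['fruit', 'do'] (min_width=8, slack=5)
Line 6: ['quickly', 'dirty'] (min_width=13, slack=0)
Line 7: ['you', 'run'] (min_width=7, slack=6)
Line 8: ['mineral', 'sun'] (min_width=11, slack=2)
Line 9: ['kitchen'] (min_width=7, slack=6)
Line 10: ['importance'] (min_width=10, slack=3)
Line 11: ['absolute', 'box'] (min_width=12, slack=1)
Line 12: ['is', 'python', 'I'] (min_width=11, slack=2)
Line 13: ['photograph'] (min_width=10, slack=3)
Total lines: 13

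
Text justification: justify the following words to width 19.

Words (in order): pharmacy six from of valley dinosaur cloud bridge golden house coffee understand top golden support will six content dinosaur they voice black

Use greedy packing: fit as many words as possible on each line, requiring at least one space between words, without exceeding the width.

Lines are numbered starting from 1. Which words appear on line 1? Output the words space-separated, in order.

Answer: pharmacy six from

Derivation:
Line 1: ['pharmacy', 'six', 'from'] (min_width=17, slack=2)
Line 2: ['of', 'valley', 'dinosaur'] (min_width=18, slack=1)
Line 3: ['cloud', 'bridge', 'golden'] (min_width=19, slack=0)
Line 4: ['house', 'coffee'] (min_width=12, slack=7)
Line 5: ['understand', 'top'] (min_width=14, slack=5)
Line 6: ['golden', 'support', 'will'] (min_width=19, slack=0)
Line 7: ['six', 'content'] (min_width=11, slack=8)
Line 8: ['dinosaur', 'they', 'voice'] (min_width=19, slack=0)
Line 9: ['black'] (min_width=5, slack=14)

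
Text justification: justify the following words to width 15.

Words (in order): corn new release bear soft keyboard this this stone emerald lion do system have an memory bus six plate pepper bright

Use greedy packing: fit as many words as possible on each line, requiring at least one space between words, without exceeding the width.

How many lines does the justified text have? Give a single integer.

Line 1: ['corn', 'new'] (min_width=8, slack=7)
Line 2: ['release', 'bear'] (min_width=12, slack=3)
Line 3: ['soft', 'keyboard'] (min_width=13, slack=2)
Line 4: ['this', 'this', 'stone'] (min_width=15, slack=0)
Line 5: ['emerald', 'lion', 'do'] (min_width=15, slack=0)
Line 6: ['system', 'have', 'an'] (min_width=14, slack=1)
Line 7: ['memory', 'bus', 'six'] (min_width=14, slack=1)
Line 8: ['plate', 'pepper'] (min_width=12, slack=3)
Line 9: ['bright'] (min_width=6, slack=9)
Total lines: 9

Answer: 9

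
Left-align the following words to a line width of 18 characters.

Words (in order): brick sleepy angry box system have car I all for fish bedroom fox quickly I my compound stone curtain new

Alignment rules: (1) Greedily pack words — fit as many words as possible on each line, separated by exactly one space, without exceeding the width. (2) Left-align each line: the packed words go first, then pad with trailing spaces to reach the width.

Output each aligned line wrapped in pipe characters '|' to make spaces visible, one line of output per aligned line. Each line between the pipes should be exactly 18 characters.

Line 1: ['brick', 'sleepy', 'angry'] (min_width=18, slack=0)
Line 2: ['box', 'system', 'have'] (min_width=15, slack=3)
Line 3: ['car', 'I', 'all', 'for', 'fish'] (min_width=18, slack=0)
Line 4: ['bedroom', 'fox'] (min_width=11, slack=7)
Line 5: ['quickly', 'I', 'my'] (min_width=12, slack=6)
Line 6: ['compound', 'stone'] (min_width=14, slack=4)
Line 7: ['curtain', 'new'] (min_width=11, slack=7)

Answer: |brick sleepy angry|
|box system have   |
|car I all for fish|
|bedroom fox       |
|quickly I my      |
|compound stone    |
|curtain new       |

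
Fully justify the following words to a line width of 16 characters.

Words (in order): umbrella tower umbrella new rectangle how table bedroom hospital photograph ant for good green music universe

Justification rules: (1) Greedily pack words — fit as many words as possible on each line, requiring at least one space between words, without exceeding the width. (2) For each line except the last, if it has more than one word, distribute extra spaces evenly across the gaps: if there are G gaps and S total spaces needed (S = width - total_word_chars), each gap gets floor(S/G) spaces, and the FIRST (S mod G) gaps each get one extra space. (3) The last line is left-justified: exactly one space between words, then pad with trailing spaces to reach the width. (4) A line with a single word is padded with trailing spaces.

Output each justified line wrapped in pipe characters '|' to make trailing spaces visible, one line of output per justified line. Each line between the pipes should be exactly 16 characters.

Answer: |umbrella   tower|
|umbrella     new|
|rectangle    how|
|table    bedroom|
|hospital        |
|photograph   ant|
|for  good  green|
|music universe  |

Derivation:
Line 1: ['umbrella', 'tower'] (min_width=14, slack=2)
Line 2: ['umbrella', 'new'] (min_width=12, slack=4)
Line 3: ['rectangle', 'how'] (min_width=13, slack=3)
Line 4: ['table', 'bedroom'] (min_width=13, slack=3)
Line 5: ['hospital'] (min_width=8, slack=8)
Line 6: ['photograph', 'ant'] (min_width=14, slack=2)
Line 7: ['for', 'good', 'green'] (min_width=14, slack=2)
Line 8: ['music', 'universe'] (min_width=14, slack=2)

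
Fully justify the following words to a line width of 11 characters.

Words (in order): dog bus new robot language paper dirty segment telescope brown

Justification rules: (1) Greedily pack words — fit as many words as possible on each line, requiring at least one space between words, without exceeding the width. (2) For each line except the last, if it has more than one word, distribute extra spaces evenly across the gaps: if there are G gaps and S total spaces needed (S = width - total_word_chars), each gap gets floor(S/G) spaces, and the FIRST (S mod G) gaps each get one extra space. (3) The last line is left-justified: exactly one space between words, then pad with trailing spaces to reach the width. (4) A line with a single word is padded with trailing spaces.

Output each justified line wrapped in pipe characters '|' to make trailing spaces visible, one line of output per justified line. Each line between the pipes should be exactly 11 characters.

Line 1: ['dog', 'bus', 'new'] (min_width=11, slack=0)
Line 2: ['robot'] (min_width=5, slack=6)
Line 3: ['language'] (min_width=8, slack=3)
Line 4: ['paper', 'dirty'] (min_width=11, slack=0)
Line 5: ['segment'] (min_width=7, slack=4)
Line 6: ['telescope'] (min_width=9, slack=2)
Line 7: ['brown'] (min_width=5, slack=6)

Answer: |dog bus new|
|robot      |
|language   |
|paper dirty|
|segment    |
|telescope  |
|brown      |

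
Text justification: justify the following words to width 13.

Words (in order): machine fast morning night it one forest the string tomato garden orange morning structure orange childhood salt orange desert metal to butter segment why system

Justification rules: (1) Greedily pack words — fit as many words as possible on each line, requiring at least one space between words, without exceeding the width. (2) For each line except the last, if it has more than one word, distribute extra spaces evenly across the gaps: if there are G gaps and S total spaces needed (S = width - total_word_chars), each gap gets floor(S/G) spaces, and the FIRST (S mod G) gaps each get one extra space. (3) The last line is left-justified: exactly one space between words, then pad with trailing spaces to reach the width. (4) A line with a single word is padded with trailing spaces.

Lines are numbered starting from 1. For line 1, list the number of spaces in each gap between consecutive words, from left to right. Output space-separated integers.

Line 1: ['machine', 'fast'] (min_width=12, slack=1)
Line 2: ['morning', 'night'] (min_width=13, slack=0)
Line 3: ['it', 'one', 'forest'] (min_width=13, slack=0)
Line 4: ['the', 'string'] (min_width=10, slack=3)
Line 5: ['tomato', 'garden'] (min_width=13, slack=0)
Line 6: ['orange'] (min_width=6, slack=7)
Line 7: ['morning'] (min_width=7, slack=6)
Line 8: ['structure'] (min_width=9, slack=4)
Line 9: ['orange'] (min_width=6, slack=7)
Line 10: ['childhood'] (min_width=9, slack=4)
Line 11: ['salt', 'orange'] (min_width=11, slack=2)
Line 12: ['desert', 'metal'] (min_width=12, slack=1)
Line 13: ['to', 'butter'] (min_width=9, slack=4)
Line 14: ['segment', 'why'] (min_width=11, slack=2)
Line 15: ['system'] (min_width=6, slack=7)

Answer: 2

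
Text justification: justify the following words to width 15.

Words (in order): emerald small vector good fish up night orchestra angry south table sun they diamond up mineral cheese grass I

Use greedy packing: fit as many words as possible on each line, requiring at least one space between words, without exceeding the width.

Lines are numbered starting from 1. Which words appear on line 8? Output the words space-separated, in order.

Answer: grass I

Derivation:
Line 1: ['emerald', 'small'] (min_width=13, slack=2)
Line 2: ['vector', 'good'] (min_width=11, slack=4)
Line 3: ['fish', 'up', 'night'] (min_width=13, slack=2)
Line 4: ['orchestra', 'angry'] (min_width=15, slack=0)
Line 5: ['south', 'table', 'sun'] (min_width=15, slack=0)
Line 6: ['they', 'diamond', 'up'] (min_width=15, slack=0)
Line 7: ['mineral', 'cheese'] (min_width=14, slack=1)
Line 8: ['grass', 'I'] (min_width=7, slack=8)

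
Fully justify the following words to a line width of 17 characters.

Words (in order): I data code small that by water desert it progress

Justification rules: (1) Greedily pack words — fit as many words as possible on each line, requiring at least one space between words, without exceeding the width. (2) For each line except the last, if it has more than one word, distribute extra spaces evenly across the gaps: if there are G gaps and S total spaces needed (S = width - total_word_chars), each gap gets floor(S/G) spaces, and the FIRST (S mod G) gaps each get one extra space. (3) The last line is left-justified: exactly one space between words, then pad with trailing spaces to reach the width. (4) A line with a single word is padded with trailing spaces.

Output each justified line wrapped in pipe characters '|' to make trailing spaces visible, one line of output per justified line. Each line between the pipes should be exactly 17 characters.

Line 1: ['I', 'data', 'code', 'small'] (min_width=17, slack=0)
Line 2: ['that', 'by', 'water'] (min_width=13, slack=4)
Line 3: ['desert', 'it'] (min_width=9, slack=8)
Line 4: ['progress'] (min_width=8, slack=9)

Answer: |I data code small|
|that   by   water|
|desert         it|
|progress         |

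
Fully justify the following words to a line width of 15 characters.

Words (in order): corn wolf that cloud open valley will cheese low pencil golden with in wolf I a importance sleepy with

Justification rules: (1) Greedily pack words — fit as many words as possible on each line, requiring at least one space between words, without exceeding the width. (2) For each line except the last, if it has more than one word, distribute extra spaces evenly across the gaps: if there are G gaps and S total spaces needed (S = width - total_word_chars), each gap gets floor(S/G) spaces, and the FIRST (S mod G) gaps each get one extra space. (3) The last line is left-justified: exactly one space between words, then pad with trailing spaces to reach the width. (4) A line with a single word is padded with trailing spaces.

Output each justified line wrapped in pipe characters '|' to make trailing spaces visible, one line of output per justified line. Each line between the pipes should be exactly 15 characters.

Answer: |corn  wolf that|
|cloud      open|
|valley     will|
|cheese      low|
|pencil   golden|
|with  in wolf I|
|a    importance|
|sleepy with    |

Derivation:
Line 1: ['corn', 'wolf', 'that'] (min_width=14, slack=1)
Line 2: ['cloud', 'open'] (min_width=10, slack=5)
Line 3: ['valley', 'will'] (min_width=11, slack=4)
Line 4: ['cheese', 'low'] (min_width=10, slack=5)
Line 5: ['pencil', 'golden'] (min_width=13, slack=2)
Line 6: ['with', 'in', 'wolf', 'I'] (min_width=14, slack=1)
Line 7: ['a', 'importance'] (min_width=12, slack=3)
Line 8: ['sleepy', 'with'] (min_width=11, slack=4)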